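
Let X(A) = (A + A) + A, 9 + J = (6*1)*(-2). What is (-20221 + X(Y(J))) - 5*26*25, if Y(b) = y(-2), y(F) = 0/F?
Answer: -23471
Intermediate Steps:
J = -21 (J = -9 + (6*1)*(-2) = -9 + 6*(-2) = -9 - 12 = -21)
y(F) = 0
Y(b) = 0
X(A) = 3*A (X(A) = 2*A + A = 3*A)
(-20221 + X(Y(J))) - 5*26*25 = (-20221 + 3*0) - 5*26*25 = (-20221 + 0) - 130*25 = -20221 - 3250 = -23471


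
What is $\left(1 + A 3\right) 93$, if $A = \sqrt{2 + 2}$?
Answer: $651$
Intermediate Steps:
$A = 2$ ($A = \sqrt{4} = 2$)
$\left(1 + A 3\right) 93 = \left(1 + 2 \cdot 3\right) 93 = \left(1 + 6\right) 93 = 7 \cdot 93 = 651$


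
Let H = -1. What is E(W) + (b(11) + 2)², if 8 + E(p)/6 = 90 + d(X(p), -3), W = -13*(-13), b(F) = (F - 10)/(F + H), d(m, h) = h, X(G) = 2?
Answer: 47841/100 ≈ 478.41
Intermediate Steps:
b(F) = (-10 + F)/(-1 + F) (b(F) = (F - 10)/(F - 1) = (-10 + F)/(-1 + F))
W = 169
E(p) = 474 (E(p) = -48 + 6*(90 - 3) = -48 + 6*87 = -48 + 522 = 474)
E(W) + (b(11) + 2)² = 474 + ((-10 + 11)/(-1 + 11) + 2)² = 474 + (1/10 + 2)² = 474 + ((⅒)*1 + 2)² = 474 + (⅒ + 2)² = 474 + (21/10)² = 474 + 441/100 = 47841/100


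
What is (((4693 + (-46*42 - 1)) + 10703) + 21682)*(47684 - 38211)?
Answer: 332928585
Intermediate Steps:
(((4693 + (-46*42 - 1)) + 10703) + 21682)*(47684 - 38211) = (((4693 + (-1932 - 1)) + 10703) + 21682)*9473 = (((4693 - 1933) + 10703) + 21682)*9473 = ((2760 + 10703) + 21682)*9473 = (13463 + 21682)*9473 = 35145*9473 = 332928585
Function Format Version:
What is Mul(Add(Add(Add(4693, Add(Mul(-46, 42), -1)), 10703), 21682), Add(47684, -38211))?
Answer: 332928585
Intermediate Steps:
Mul(Add(Add(Add(4693, Add(Mul(-46, 42), -1)), 10703), 21682), Add(47684, -38211)) = Mul(Add(Add(Add(4693, Add(-1932, -1)), 10703), 21682), 9473) = Mul(Add(Add(Add(4693, -1933), 10703), 21682), 9473) = Mul(Add(Add(2760, 10703), 21682), 9473) = Mul(Add(13463, 21682), 9473) = Mul(35145, 9473) = 332928585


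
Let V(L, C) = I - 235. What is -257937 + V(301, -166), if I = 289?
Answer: -257883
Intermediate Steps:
V(L, C) = 54 (V(L, C) = 289 - 235 = 54)
-257937 + V(301, -166) = -257937 + 54 = -257883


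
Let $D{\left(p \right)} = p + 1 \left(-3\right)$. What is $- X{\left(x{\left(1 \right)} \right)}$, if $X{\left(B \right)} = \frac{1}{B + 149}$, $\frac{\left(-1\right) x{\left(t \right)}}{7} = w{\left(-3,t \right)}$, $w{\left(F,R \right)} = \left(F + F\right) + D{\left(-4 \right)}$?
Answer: $- \frac{1}{240} \approx -0.0041667$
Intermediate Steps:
$D{\left(p \right)} = -3 + p$ ($D{\left(p \right)} = p - 3 = -3 + p$)
$w{\left(F,R \right)} = -7 + 2 F$ ($w{\left(F,R \right)} = \left(F + F\right) - 7 = 2 F - 7 = -7 + 2 F$)
$x{\left(t \right)} = 91$ ($x{\left(t \right)} = - 7 \left(-7 + 2 \left(-3\right)\right) = - 7 \left(-7 - 6\right) = \left(-7\right) \left(-13\right) = 91$)
$X{\left(B \right)} = \frac{1}{149 + B}$
$- X{\left(x{\left(1 \right)} \right)} = - \frac{1}{149 + 91} = - \frac{1}{240}$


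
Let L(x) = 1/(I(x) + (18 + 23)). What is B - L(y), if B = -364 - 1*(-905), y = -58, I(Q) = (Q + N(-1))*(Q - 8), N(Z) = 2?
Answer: 2021716/3737 ≈ 541.00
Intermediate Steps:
I(Q) = (-8 + Q)*(2 + Q) (I(Q) = (Q + 2)*(Q - 8) = (2 + Q)*(-8 + Q) = (-8 + Q)*(2 + Q))
L(x) = 1/(25 + x² - 6*x) (L(x) = 1/((-16 + x² - 6*x) + (18 + 23)) = 1/((-16 + x² - 6*x) + 41) = 1/(25 + x² - 6*x))
B = 541 (B = -364 + 905 = 541)
B - L(y) = 541 - 1/(25 + (-58)² - 6*(-58)) = 541 - 1/(25 + 3364 + 348) = 541 - 1/3737 = 2021716/3737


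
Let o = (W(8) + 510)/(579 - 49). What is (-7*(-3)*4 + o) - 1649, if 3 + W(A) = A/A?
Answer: -414471/265 ≈ -1564.0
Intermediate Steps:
W(A) = -2 (W(A) = -3 + A/A = -3 + 1 = -2)
o = 254/265 (o = (-2 + 510)/(579 - 49) = 508/530 = 508*(1/530) = 254/265 ≈ 0.95849)
(-7*(-3)*4 + o) - 1649 = (-7*(-3)*4 + 254/265) - 1649 = (21*4 + 254/265) - 1649 = (84 + 254/265) - 1649 = 22514/265 - 1649 = -414471/265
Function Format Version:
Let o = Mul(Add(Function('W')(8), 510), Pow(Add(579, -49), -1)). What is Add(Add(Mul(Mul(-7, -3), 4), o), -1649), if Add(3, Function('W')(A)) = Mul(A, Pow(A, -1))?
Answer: Rational(-414471, 265) ≈ -1564.0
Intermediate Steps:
Function('W')(A) = -2 (Function('W')(A) = Add(-3, Mul(A, Pow(A, -1))) = Add(-3, 1) = -2)
o = Rational(254, 265) (o = Mul(Add(-2, 510), Pow(Add(579, -49), -1)) = Mul(508, Pow(530, -1)) = Mul(508, Rational(1, 530)) = Rational(254, 265) ≈ 0.95849)
Add(Add(Mul(Mul(-7, -3), 4), o), -1649) = Add(Add(Mul(Mul(-7, -3), 4), Rational(254, 265)), -1649) = Add(Add(Mul(21, 4), Rational(254, 265)), -1649) = Add(Add(84, Rational(254, 265)), -1649) = Add(Rational(22514, 265), -1649) = Rational(-414471, 265)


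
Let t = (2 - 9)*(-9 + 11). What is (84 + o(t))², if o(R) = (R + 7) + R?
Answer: 3969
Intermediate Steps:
t = -14 (t = -7*2 = -14)
o(R) = 7 + 2*R (o(R) = (7 + R) + R = 7 + 2*R)
(84 + o(t))² = (84 + (7 + 2*(-14)))² = (84 + (7 - 28))² = (84 - 21)² = 63² = 3969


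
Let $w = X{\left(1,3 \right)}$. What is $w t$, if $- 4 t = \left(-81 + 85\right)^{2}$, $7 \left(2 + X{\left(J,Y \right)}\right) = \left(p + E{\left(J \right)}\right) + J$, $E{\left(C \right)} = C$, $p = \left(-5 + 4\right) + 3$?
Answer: $\frac{40}{7} \approx 5.7143$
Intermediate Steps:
$p = 2$ ($p = -1 + 3 = 2$)
$X{\left(J,Y \right)} = - \frac{12}{7} + \frac{2 J}{7}$ ($X{\left(J,Y \right)} = -2 + \frac{\left(2 + J\right) + J}{7} = -2 + \frac{2 + 2 J}{7} = -2 + \left(\frac{2}{7} + \frac{2 J}{7}\right) = - \frac{12}{7} + \frac{2 J}{7}$)
$w = - \frac{10}{7}$ ($w = - \frac{12}{7} + \frac{2}{7} \cdot 1 = - \frac{12}{7} + \frac{2}{7} = - \frac{10}{7} \approx -1.4286$)
$t = -4$ ($t = - \frac{\left(-81 + 85\right)^{2}}{4} = - \frac{4^{2}}{4} = \left(- \frac{1}{4}\right) 16 = -4$)
$w t = \left(- \frac{10}{7}\right) \left(-4\right) = \frac{40}{7}$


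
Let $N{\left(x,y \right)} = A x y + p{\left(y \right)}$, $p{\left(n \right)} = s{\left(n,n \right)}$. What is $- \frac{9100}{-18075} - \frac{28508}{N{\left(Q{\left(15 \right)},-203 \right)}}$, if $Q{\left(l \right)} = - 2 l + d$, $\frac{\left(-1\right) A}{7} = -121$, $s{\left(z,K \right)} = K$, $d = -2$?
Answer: $\frac{1982083592}{3977880207} \approx 0.49828$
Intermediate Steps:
$p{\left(n \right)} = n$
$A = 847$ ($A = \left(-7\right) \left(-121\right) = 847$)
$Q{\left(l \right)} = -2 - 2 l$ ($Q{\left(l \right)} = - 2 l - 2 = -2 - 2 l$)
$N{\left(x,y \right)} = y + 847 x y$ ($N{\left(x,y \right)} = 847 x y + y = y + 847 x y$)
$- \frac{9100}{-18075} - \frac{28508}{N{\left(Q{\left(15 \right)},-203 \right)}} = - \frac{9100}{-18075} - \frac{28508}{\left(-203\right) \left(1 + 847 \left(-2 - 30\right)\right)} = \left(-9100\right) \left(- \frac{1}{18075}\right) - \frac{28508}{\left(-203\right) \left(1 + 847 \left(-2 - 30\right)\right)} = \frac{364}{723} - \frac{28508}{\left(-203\right) \left(1 + 847 \left(-32\right)\right)} = \frac{364}{723} - \frac{28508}{\left(-203\right) \left(1 - 27104\right)} = \frac{364}{723} - \frac{28508}{\left(-203\right) \left(-27103\right)} = \frac{364}{723} - \frac{28508}{5501909} = \frac{1982083592}{3977880207}$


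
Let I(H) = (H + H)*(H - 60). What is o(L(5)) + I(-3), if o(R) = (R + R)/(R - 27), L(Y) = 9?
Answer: 377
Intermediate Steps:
o(R) = 2*R/(-27 + R) (o(R) = (2*R)/(-27 + R) = 2*R/(-27 + R))
I(H) = 2*H*(-60 + H) (I(H) = (2*H)*(-60 + H) = 2*H*(-60 + H))
o(L(5)) + I(-3) = 2*9/(-27 + 9) + 2*(-3)*(-60 - 3) = 2*9/(-18) + 2*(-3)*(-63) = 2*9*(-1/18) + 378 = -1 + 378 = 377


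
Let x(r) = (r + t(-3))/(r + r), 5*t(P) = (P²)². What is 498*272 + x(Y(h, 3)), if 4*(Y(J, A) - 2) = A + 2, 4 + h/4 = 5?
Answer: 17609669/130 ≈ 1.3546e+5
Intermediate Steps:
h = 4 (h = -16 + 4*5 = -16 + 20 = 4)
t(P) = P⁴/5 (t(P) = (P²)²/5 = P⁴/5)
Y(J, A) = 5/2 + A/4 (Y(J, A) = 2 + (A + 2)/4 = 2 + (2 + A)/4 = 2 + (½ + A/4) = 5/2 + A/4)
x(r) = (81/5 + r)/(2*r) (x(r) = (r + (⅕)*(-3)⁴)/(r + r) = (r + (⅕)*81)/((2*r)) = (r + 81/5)*(1/(2*r)) = (81/5 + r)*(1/(2*r)) = (81/5 + r)/(2*r))
498*272 + x(Y(h, 3)) = 498*272 + (81 + 5*(5/2 + (¼)*3))/(10*(5/2 + (¼)*3)) = 135456 + (81 + 5*(5/2 + ¾))/(10*(5/2 + ¾)) = 135456 + (81 + 5*(13/4))/(10*(13/4)) = 135456 + (⅒)*(4/13)*(81 + 65/4) = 135456 + (⅒)*(4/13)*(389/4) = 135456 + 389/130 = 17609669/130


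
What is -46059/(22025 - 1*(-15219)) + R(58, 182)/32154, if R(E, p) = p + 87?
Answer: -735481225/598771788 ≈ -1.2283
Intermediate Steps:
R(E, p) = 87 + p
-46059/(22025 - 1*(-15219)) + R(58, 182)/32154 = -46059/(22025 - 1*(-15219)) + (87 + 182)/32154 = -46059/(22025 + 15219) + 269*(1/32154) = -46059/37244 + 269/32154 = -735481225/598771788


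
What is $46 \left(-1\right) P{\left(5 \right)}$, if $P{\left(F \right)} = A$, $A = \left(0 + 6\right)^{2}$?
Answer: $-1656$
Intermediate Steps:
$A = 36$ ($A = 6^{2} = 36$)
$P{\left(F \right)} = 36$
$46 \left(-1\right) P{\left(5 \right)} = 46 \left(-1\right) 36 = \left(-46\right) 36 = -1656$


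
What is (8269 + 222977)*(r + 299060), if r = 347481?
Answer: 149510020086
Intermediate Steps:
(8269 + 222977)*(r + 299060) = (8269 + 222977)*(347481 + 299060) = 231246*646541 = 149510020086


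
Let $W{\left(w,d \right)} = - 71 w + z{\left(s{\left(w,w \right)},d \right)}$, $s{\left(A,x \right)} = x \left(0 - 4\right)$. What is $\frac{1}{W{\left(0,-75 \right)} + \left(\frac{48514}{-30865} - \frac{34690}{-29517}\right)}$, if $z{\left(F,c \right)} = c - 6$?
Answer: $- \frac{911042205}{74155699493} \approx -0.012286$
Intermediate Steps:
$s{\left(A,x \right)} = - 4 x$ ($s{\left(A,x \right)} = x \left(-4\right) = - 4 x$)
$z{\left(F,c \right)} = -6 + c$
$W{\left(w,d \right)} = -6 + d - 71 w$ ($W{\left(w,d \right)} = - 71 w + \left(-6 + d\right) = -6 + d - 71 w$)
$\frac{1}{W{\left(0,-75 \right)} + \left(\frac{48514}{-30865} - \frac{34690}{-29517}\right)} = \frac{1}{\left(-6 - 75 - 0\right) + \left(\frac{48514}{-30865} - \frac{34690}{-29517}\right)} = \frac{1}{\left(-6 - 75 + 0\right) + \left(48514 \left(- \frac{1}{30865}\right) - - \frac{34690}{29517}\right)} = \frac{1}{-81 + \left(- \frac{48514}{30865} + \frac{34690}{29517}\right)} = \frac{1}{-81 - \frac{361280888}{911042205}} = \frac{1}{- \frac{74155699493}{911042205}} = - \frac{911042205}{74155699493}$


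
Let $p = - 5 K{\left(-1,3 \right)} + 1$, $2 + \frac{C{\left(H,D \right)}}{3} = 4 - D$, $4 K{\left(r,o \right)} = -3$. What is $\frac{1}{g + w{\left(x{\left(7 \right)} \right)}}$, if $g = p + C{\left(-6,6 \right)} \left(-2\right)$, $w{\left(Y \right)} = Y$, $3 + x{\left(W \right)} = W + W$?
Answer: $\frac{4}{159} \approx 0.025157$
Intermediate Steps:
$K{\left(r,o \right)} = - \frac{3}{4}$ ($K{\left(r,o \right)} = \frac{1}{4} \left(-3\right) = - \frac{3}{4}$)
$C{\left(H,D \right)} = 6 - 3 D$ ($C{\left(H,D \right)} = -6 + 3 \left(4 - D\right) = -6 - \left(-12 + 3 D\right) = 6 - 3 D$)
$x{\left(W \right)} = -3 + 2 W$ ($x{\left(W \right)} = -3 + \left(W + W\right) = -3 + 2 W$)
$p = \frac{19}{4}$ ($p = \left(-5\right) \left(- \frac{3}{4}\right) + 1 = \frac{15}{4} + 1 = \frac{19}{4} \approx 4.75$)
$g = \frac{115}{4}$ ($g = \frac{19}{4} + \left(6 - 18\right) \left(-2\right) = \frac{19}{4} - -24 = \frac{19}{4} + 24 = \frac{115}{4} \approx 28.75$)
$\frac{1}{g + w{\left(x{\left(7 \right)} \right)}} = \frac{1}{\frac{115}{4} + \left(-3 + 2 \cdot 7\right)} = \frac{1}{\frac{115}{4} + \left(-3 + 14\right)} = \frac{1}{\frac{115}{4} + 11} = \frac{1}{\frac{159}{4}} = \frac{4}{159}$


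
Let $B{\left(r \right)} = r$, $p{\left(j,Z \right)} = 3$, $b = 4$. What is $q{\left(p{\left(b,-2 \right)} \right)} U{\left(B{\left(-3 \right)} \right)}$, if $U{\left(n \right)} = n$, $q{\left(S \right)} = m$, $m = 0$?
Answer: $0$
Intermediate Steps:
$q{\left(S \right)} = 0$
$q{\left(p{\left(b,-2 \right)} \right)} U{\left(B{\left(-3 \right)} \right)} = 0 \left(-3\right) = 0$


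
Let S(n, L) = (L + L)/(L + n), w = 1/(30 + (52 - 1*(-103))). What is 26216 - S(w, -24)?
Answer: 116363944/4439 ≈ 26214.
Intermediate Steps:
w = 1/185 (w = 1/(30 + (52 + 103)) = 1/(30 + 155) = 1/185 ≈ 0.0054054)
S(n, L) = 2*L/(L + n) (S(n, L) = (2*L)/(L + n) = 2*L/(L + n))
26216 - S(w, -24) = 26216 - 2*(-24)/(-24 + 1/185) = 26216 - 2*(-24)/(-4439/185) = 26216 - 2*(-24)*(-185)/4439 = 26216 - 1*8880/4439 = 26216 - 8880/4439 = 116363944/4439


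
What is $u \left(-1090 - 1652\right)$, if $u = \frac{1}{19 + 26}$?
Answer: $- \frac{914}{15} \approx -60.933$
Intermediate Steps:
$u = \frac{1}{45} \approx 0.022222$
$u \left(-1090 - 1652\right) = \frac{-1090 - 1652}{45} = \frac{1}{45} \left(-2742\right) = - \frac{914}{15}$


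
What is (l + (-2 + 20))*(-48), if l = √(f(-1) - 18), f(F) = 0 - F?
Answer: -864 - 48*I*√17 ≈ -864.0 - 197.91*I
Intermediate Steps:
f(F) = -F
l = I*√17 (l = √(-1*(-1) - 18) = √(1 - 18) = √(-17) = I*√17 ≈ 4.1231*I)
(l + (-2 + 20))*(-48) = (I*√17 + (-2 + 20))*(-48) = (I*√17 + 18)*(-48) = (18 + I*√17)*(-48) = -864 - 48*I*√17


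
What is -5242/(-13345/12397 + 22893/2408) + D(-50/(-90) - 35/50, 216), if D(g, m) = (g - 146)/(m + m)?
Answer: -869630056410199/1397845758240 ≈ -622.12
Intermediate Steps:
D(g, m) = (-146 + g)/(2*m) (D(g, m) = (-146 + g)/((2*m)) = (-146 + g)*(1/(2*m)) = (-146 + g)/(2*m))
-5242/(-13345/12397 + 22893/2408) + D(-50/(-90) - 35/50, 216) = -5242/(-13345/12397 + 22893/2408) + (½)*(-146 + (-50/(-90) - 35/50))/216 = -5242/(-13345*1/12397 + 22893*(1/2408)) + (½)*(1/216)*(-146 + (-50*(-1/90) - 35*1/50)) = -5242/(-13345/12397 + 22893/2408) + (½)*(1/216)*(-146 + (5/9 - 7/10)) = -5242/35952823/4264568 + (½)*(1/216)*(-146 - 13/90) = -5242*4264568/35952823 + (½)*(1/216)*(-13153/90) = -22354865456/35952823 - 13153/38880 = -869630056410199/1397845758240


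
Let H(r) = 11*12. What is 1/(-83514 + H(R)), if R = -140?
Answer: -1/83382 ≈ -1.1993e-5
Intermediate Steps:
H(r) = 132
1/(-83514 + H(R)) = 1/(-83514 + 132) = 1/(-83382) = -1/83382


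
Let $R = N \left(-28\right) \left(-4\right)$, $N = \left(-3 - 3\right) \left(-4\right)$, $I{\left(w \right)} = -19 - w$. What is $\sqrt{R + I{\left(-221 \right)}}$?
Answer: $17 \sqrt{10} \approx 53.759$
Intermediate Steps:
$N = 24$ ($N = \left(-6\right) \left(-4\right) = 24$)
$R = 2688$ ($R = 24 \left(-28\right) \left(-4\right) = \left(-672\right) \left(-4\right) = 2688$)
$\sqrt{R + I{\left(-221 \right)}} = \sqrt{2688 - -202} = \sqrt{2688 + \left(-19 + 221\right)} = \sqrt{2688 + 202} = \sqrt{2890} = 17 \sqrt{10}$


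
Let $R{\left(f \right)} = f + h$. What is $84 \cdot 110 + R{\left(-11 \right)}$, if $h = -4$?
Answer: $9225$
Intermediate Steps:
$R{\left(f \right)} = -4 + f$ ($R{\left(f \right)} = f - 4 = -4 + f$)
$84 \cdot 110 + R{\left(-11 \right)} = 84 \cdot 110 - 15 = 9240 - 15 = 9225$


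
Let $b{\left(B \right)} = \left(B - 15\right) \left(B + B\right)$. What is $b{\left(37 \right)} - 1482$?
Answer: $146$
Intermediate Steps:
$b{\left(B \right)} = 2 B \left(-15 + B\right)$ ($b{\left(B \right)} = \left(-15 + B\right) 2 B = 2 B \left(-15 + B\right)$)
$b{\left(37 \right)} - 1482 = 2 \cdot 37 \left(-15 + 37\right) - 1482 = 2 \cdot 37 \cdot 22 - 1482 = 1628 - 1482 = 146$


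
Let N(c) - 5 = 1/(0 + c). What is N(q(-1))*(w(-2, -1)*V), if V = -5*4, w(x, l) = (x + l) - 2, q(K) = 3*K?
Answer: 1400/3 ≈ 466.67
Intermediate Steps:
w(x, l) = -2 + l + x (w(x, l) = (l + x) - 2 = -2 + l + x)
V = -20
N(c) = 5 + 1/c (N(c) = 5 + 1/(0 + c) = 5 + 1/c)
N(q(-1))*(w(-2, -1)*V) = (5 + 1/(3*(-1)))*((-2 - 1 - 2)*(-20)) = (5 + 1/(-3))*(-5*(-20)) = (5 - ⅓)*100 = (14/3)*100 = 1400/3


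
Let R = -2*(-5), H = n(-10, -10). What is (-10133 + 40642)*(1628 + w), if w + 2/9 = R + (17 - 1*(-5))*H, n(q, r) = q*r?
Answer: 1053780860/9 ≈ 1.1709e+8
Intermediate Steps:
H = 100 (H = -10*(-10) = 100)
R = 10
w = 19888/9 (w = -2/9 + (10 + (17 - 1*(-5))*100) = -2/9 + (10 + (17 + 5)*100) = -2/9 + (10 + 22*100) = -2/9 + (10 + 2200) = -2/9 + 2210 = 19888/9 ≈ 2209.8)
(-10133 + 40642)*(1628 + w) = (-10133 + 40642)*(1628 + 19888/9) = 30509*(34540/9) = 1053780860/9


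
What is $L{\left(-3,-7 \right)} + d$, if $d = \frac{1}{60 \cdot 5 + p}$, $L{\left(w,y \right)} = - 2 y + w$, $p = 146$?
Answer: $\frac{4907}{446} \approx 11.002$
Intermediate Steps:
$L{\left(w,y \right)} = w - 2 y$
$d = \frac{1}{446}$ ($d = \frac{1}{60 \cdot 5 + 146} = \frac{1}{300 + 146} = \frac{1}{446} \approx 0.0022422$)
$L{\left(-3,-7 \right)} + d = \left(-3 - -14\right) + \frac{1}{446} = \left(-3 + 14\right) + \frac{1}{446} = 11 + \frac{1}{446} = \frac{4907}{446}$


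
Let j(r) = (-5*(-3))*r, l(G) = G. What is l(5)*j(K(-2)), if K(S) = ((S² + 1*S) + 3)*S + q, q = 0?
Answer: -750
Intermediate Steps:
K(S) = S*(3 + S + S²) (K(S) = ((S² + 1*S) + 3)*S + 0 = ((S² + S) + 3)*S + 0 = ((S + S²) + 3)*S + 0 = (3 + S + S²)*S + 0 = S*(3 + S + S²) + 0 = S*(3 + S + S²))
j(r) = 15*r
l(5)*j(K(-2)) = 5*(15*(-2*(3 - 2 + (-2)²))) = 5*(15*(-2*(3 - 2 + 4))) = 5*(15*(-2*5)) = 5*(15*(-10)) = 5*(-150) = -750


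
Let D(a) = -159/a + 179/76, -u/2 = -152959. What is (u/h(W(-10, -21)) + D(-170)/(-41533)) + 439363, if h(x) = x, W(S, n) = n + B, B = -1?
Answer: 1255668004474293/2951334980 ≈ 4.2546e+5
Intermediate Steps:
W(S, n) = -1 + n (W(S, n) = n - 1 = -1 + n)
u = 305918 (u = -2*(-152959) = 305918)
D(a) = 179/76 - 159/a (D(a) = -159/a + 179*(1/76) = -159/a + 179/76 = 179/76 - 159/a)
(u/h(W(-10, -21)) + D(-170)/(-41533)) + 439363 = (305918/(-1 - 21) + (179/76 - 159/(-170))/(-41533)) + 439363 = (305918/(-22) + (179/76 - 159*(-1/170))*(-1/41533)) + 439363 = (305918*(-1/22) + (179/76 + 159/170)*(-1/41533)) + 439363 = (-152959/11 + (21257/6460)*(-1/41533)) + 439363 = (-152959/11 - 21257/268303180) + 439363 = -41039386343447/2951334980 + 439363 = 1255668004474293/2951334980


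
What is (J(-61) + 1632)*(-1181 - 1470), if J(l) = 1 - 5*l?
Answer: -5137638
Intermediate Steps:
(J(-61) + 1632)*(-1181 - 1470) = ((1 - 5*(-61)) + 1632)*(-1181 - 1470) = ((1 + 305) + 1632)*(-2651) = (306 + 1632)*(-2651) = 1938*(-2651) = -5137638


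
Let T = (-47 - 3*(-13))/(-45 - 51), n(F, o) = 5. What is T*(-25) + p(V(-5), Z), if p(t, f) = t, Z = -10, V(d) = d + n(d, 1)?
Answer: -25/12 ≈ -2.0833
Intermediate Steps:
V(d) = 5 + d (V(d) = d + 5 = 5 + d)
T = 1/12 (T = (-47 + 39)/(-96) = -8*(-1/96) = 1/12 ≈ 0.083333)
T*(-25) + p(V(-5), Z) = (1/12)*(-25) + (5 - 5) = -25/12 + 0 = -25/12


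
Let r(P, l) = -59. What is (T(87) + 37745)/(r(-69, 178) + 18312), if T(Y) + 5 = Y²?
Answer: 45309/18253 ≈ 2.4823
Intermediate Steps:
T(Y) = -5 + Y²
(T(87) + 37745)/(r(-69, 178) + 18312) = ((-5 + 87²) + 37745)/(-59 + 18312) = ((-5 + 7569) + 37745)/18253 = (7564 + 37745)*(1/18253) = 45309*(1/18253) = 45309/18253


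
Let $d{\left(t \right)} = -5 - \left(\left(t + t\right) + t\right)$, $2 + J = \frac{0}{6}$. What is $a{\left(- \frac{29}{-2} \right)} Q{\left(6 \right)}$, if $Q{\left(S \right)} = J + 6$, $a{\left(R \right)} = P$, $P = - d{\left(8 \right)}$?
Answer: $116$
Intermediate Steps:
$J = -2$ ($J = -2 + \frac{0}{6} = -2 + 0 \cdot \frac{1}{6} = -2 + 0 = -2$)
$d{\left(t \right)} = -5 - 3 t$ ($d{\left(t \right)} = -5 - \left(2 t + t\right) = -5 - 3 t$)
$P = 29$ ($P = - (-5 - 24) = \left(-1\right) \left(-29\right) = 29$)
$a{\left(R \right)} = 29$
$Q{\left(S \right)} = 4$ ($Q{\left(S \right)} = -2 + 6 = 4$)
$a{\left(- \frac{29}{-2} \right)} Q{\left(6 \right)} = 29 \cdot 4 = 116$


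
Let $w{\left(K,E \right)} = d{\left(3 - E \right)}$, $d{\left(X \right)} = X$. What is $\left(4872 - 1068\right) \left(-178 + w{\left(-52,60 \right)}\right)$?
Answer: $-893940$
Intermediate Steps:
$w{\left(K,E \right)} = 3 - E$
$\left(4872 - 1068\right) \left(-178 + w{\left(-52,60 \right)}\right) = \left(4872 - 1068\right) \left(-178 + \left(3 - 60\right)\right) = 3804 \left(-178 - 57\right) = 3804 \left(-235\right) = -893940$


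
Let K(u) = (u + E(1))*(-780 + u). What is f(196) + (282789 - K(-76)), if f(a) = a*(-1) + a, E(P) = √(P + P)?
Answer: 217733 + 856*√2 ≈ 2.1894e+5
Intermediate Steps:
E(P) = √2*√P (E(P) = √(2*P) = √2*√P)
K(u) = (-780 + u)*(u + √2) (K(u) = (u + √2*√1)*(-780 + u) = (u + √2*1)*(-780 + u) = (u + √2)*(-780 + u) = (-780 + u)*(u + √2))
f(a) = 0 (f(a) = -a + a = 0)
f(196) + (282789 - K(-76)) = 0 + (282789 - ((-76)² - 780*(-76) - 780*√2 - 76*√2)) = 0 + (282789 - (5776 + 59280 - 780*√2 - 76*√2)) = 0 + (282789 - (65056 - 856*√2)) = 0 + (282789 + (-65056 + 856*√2)) = 0 + (217733 + 856*√2) = 217733 + 856*√2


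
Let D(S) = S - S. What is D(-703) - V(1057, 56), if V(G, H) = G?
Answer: -1057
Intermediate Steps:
D(S) = 0
D(-703) - V(1057, 56) = 0 - 1*1057 = 0 - 1057 = -1057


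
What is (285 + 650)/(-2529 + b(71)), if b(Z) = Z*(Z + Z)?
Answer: 935/7553 ≈ 0.12379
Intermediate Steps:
b(Z) = 2*Z**2 (b(Z) = Z*(2*Z) = 2*Z**2)
(285 + 650)/(-2529 + b(71)) = (285 + 650)/(-2529 + 2*71**2) = 935/(-2529 + 2*5041) = 935/(-2529 + 10082) = 935/7553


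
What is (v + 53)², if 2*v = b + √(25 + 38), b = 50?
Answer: 24399/4 + 234*√7 ≈ 6718.9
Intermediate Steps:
v = 25 + 3*√7/2 (v = (50 + √(25 + 38))/2 = (50 + √63)/2 = (50 + 3*√7)/2 = 25 + 3*√7/2 ≈ 28.969)
(v + 53)² = ((25 + 3*√7/2) + 53)² = (78 + 3*√7/2)²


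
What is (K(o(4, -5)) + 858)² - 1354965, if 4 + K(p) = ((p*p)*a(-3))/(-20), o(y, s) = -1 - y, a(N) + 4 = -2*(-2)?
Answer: -625649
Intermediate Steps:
a(N) = 0 (a(N) = -4 - 2*(-2) = -4 + 4 = 0)
K(p) = -4 (K(p) = -4 + ((p*p)*0)/(-20) = -4 + (p²*0)*(-1/20) = -4 + 0*(-1/20) = -4 + 0 = -4)
(K(o(4, -5)) + 858)² - 1354965 = (-4 + 858)² - 1354965 = 854² - 1354965 = 729316 - 1354965 = -625649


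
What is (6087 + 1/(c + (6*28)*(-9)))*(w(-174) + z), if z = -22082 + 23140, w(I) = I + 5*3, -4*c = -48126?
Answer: 115129891105/21039 ≈ 5.4722e+6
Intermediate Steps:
c = 24063/2 (c = -¼*(-48126) = 24063/2 ≈ 12032.)
w(I) = 15 + I (w(I) = I + 15 = 15 + I)
z = 1058
(6087 + 1/(c + (6*28)*(-9)))*(w(-174) + z) = (6087 + 1/(24063/2 + (6*28)*(-9)))*((15 - 174) + 1058) = (6087 + 1/(24063/2 + 168*(-9)))*(-159 + 1058) = (6087 + 1/(24063/2 - 1512))*899 = (6087 + 1/(21039/2))*899 = (6087 + 2/21039)*899 = (128064395/21039)*899 = 115129891105/21039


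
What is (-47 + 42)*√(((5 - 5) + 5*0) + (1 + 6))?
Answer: -5*√7 ≈ -13.229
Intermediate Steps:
(-47 + 42)*√(((5 - 5) + 5*0) + (1 + 6)) = -5*√((0 + 0) + 7) = -5*√(0 + 7) = -5*√7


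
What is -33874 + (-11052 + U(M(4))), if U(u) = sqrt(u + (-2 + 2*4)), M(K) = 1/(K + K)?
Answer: -44926 + 7*sqrt(2)/4 ≈ -44924.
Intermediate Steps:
M(K) = 1/(2*K)
U(u) = sqrt(6 + u) (U(u) = sqrt(u + (-2 + 8)) = sqrt(u + 6) = sqrt(6 + u))
-33874 + (-11052 + U(M(4))) = -33874 + (-11052 + sqrt(6 + (1/2)/4)) = -33874 + (-11052 + sqrt(6 + (1/2)*(1/4))) = -33874 + (-11052 + sqrt(6 + 1/8)) = -33874 + (-11052 + sqrt(49/8)) = -33874 + (-11052 + 7*sqrt(2)/4) = -44926 + 7*sqrt(2)/4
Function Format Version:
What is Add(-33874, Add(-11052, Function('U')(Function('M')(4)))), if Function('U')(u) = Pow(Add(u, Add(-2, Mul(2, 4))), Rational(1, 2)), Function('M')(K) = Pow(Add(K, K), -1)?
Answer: Add(-44926, Mul(Rational(7, 4), Pow(2, Rational(1, 2)))) ≈ -44924.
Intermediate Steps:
Function('M')(K) = Mul(Rational(1, 2), Pow(K, -1)) (Function('M')(K) = Pow(Mul(2, K), -1) = Mul(Rational(1, 2), Pow(K, -1)))
Function('U')(u) = Pow(Add(6, u), Rational(1, 2)) (Function('U')(u) = Pow(Add(u, Add(-2, 8)), Rational(1, 2)) = Pow(Add(u, 6), Rational(1, 2)) = Pow(Add(6, u), Rational(1, 2)))
Add(-33874, Add(-11052, Function('U')(Function('M')(4)))) = Add(-33874, Add(-11052, Pow(Add(6, Mul(Rational(1, 2), Pow(4, -1))), Rational(1, 2)))) = Add(-33874, Add(-11052, Pow(Add(6, Mul(Rational(1, 2), Rational(1, 4))), Rational(1, 2)))) = Add(-33874, Add(-11052, Pow(Add(6, Rational(1, 8)), Rational(1, 2)))) = Add(-33874, Add(-11052, Pow(Rational(49, 8), Rational(1, 2)))) = Add(-33874, Add(-11052, Mul(Rational(7, 4), Pow(2, Rational(1, 2))))) = Add(-44926, Mul(Rational(7, 4), Pow(2, Rational(1, 2))))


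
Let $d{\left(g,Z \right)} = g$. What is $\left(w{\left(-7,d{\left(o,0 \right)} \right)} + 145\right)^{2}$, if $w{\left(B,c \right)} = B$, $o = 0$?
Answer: $19044$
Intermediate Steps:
$\left(w{\left(-7,d{\left(o,0 \right)} \right)} + 145\right)^{2} = \left(-7 + 145\right)^{2} = 138^{2} = 19044$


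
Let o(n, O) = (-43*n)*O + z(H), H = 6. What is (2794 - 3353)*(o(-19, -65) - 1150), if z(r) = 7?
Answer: 30324632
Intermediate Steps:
o(n, O) = 7 - 43*O*n (o(n, O) = (-43*n)*O + 7 = -43*O*n + 7 = 7 - 43*O*n)
(2794 - 3353)*(o(-19, -65) - 1150) = (2794 - 3353)*((7 - 43*(-65)*(-19)) - 1150) = -559*((7 - 53105) - 1150) = -559*(-53098 - 1150) = -559*(-54248) = 30324632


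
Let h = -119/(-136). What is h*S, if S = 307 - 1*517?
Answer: -735/4 ≈ -183.75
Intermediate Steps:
S = -210 (S = 307 - 517 = -210)
h = 7/8 (h = -119*(-1/136) = 7/8 ≈ 0.87500)
h*S = (7/8)*(-210) = -735/4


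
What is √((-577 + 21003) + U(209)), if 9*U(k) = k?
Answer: √184043/3 ≈ 143.00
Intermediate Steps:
U(k) = k/9
√((-577 + 21003) + U(209)) = √((-577 + 21003) + (⅑)*209) = √(20426 + 209/9) = √(184043/9) = √184043/3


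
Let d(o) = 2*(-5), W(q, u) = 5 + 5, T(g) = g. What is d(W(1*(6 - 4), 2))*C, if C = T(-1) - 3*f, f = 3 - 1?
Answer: 70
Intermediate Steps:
f = 2
W(q, u) = 10
C = -7 (C = -1 - 3*2 = -1 - 6 = -7)
d(o) = -10
d(W(1*(6 - 4), 2))*C = -10*(-7) = 70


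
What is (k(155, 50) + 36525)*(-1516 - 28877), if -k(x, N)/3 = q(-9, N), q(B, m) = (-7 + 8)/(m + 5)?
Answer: -5550513336/5 ≈ -1.1101e+9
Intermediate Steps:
q(B, m) = 1/(5 + m)
k(x, N) = -3/(5 + N)
(k(155, 50) + 36525)*(-1516 - 28877) = (-3/(5 + 50) + 36525)*(-1516 - 28877) = (-3/55 + 36525)*(-30393) = (2008872/55)*(-30393) = -5550513336/5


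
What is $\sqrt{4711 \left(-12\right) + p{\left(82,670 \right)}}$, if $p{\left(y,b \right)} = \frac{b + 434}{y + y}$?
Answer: $\frac{12 i \sqrt{659854}}{41} \approx 237.75 i$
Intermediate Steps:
$p{\left(y,b \right)} = \frac{434 + b}{2 y}$
$\sqrt{4711 \left(-12\right) + p{\left(82,670 \right)}} = \sqrt{4711 \left(-12\right) + \frac{434 + 670}{2 \cdot 82}} = \sqrt{-56532 + \frac{1}{2} \cdot \frac{1}{82} \cdot 1104} = \sqrt{-56532 + \frac{276}{41}} = \sqrt{- \frac{2317536}{41}} = \frac{12 i \sqrt{659854}}{41}$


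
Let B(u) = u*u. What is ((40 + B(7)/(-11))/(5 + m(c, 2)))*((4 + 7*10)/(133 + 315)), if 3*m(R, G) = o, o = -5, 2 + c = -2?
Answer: 43401/24640 ≈ 1.7614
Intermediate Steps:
c = -4 (c = -2 - 2 = -4)
m(R, G) = -5/3 (m(R, G) = (⅓)*(-5) = -5/3)
B(u) = u²
((40 + B(7)/(-11))/(5 + m(c, 2)))*((4 + 7*10)/(133 + 315)) = ((40 + 7²/(-11))/(5 - 5/3))*((4 + 7*10)/(133 + 315)) = ((40 + 49*(-1/11))/(10/3))*((4 + 70)/448) = ((40 - 49/11)*(3/10))*(74*(1/448)) = ((391/11)*(3/10))*(37/224) = (1173/110)*(37/224) = 43401/24640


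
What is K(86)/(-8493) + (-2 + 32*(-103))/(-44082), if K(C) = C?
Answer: 4036477/62398071 ≈ 0.064689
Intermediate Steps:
K(86)/(-8493) + (-2 + 32*(-103))/(-44082) = 86/(-8493) + (-2 + 32*(-103))/(-44082) = 86*(-1/8493) + (-2 - 3296)*(-1/44082) = -86/8493 - 3298*(-1/44082) = -86/8493 + 1649/22041 = 4036477/62398071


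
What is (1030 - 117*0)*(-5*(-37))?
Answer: 190550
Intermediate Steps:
(1030 - 117*0)*(-5*(-37)) = (1030 + 0)*185 = 1030*185 = 190550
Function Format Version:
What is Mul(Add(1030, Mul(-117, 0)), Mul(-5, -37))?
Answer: 190550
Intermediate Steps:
Mul(Add(1030, Mul(-117, 0)), Mul(-5, -37)) = Mul(Add(1030, 0), 185) = Mul(1030, 185) = 190550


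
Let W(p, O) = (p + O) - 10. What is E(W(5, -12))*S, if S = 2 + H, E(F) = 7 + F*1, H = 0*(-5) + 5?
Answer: -70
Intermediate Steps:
W(p, O) = -10 + O + p (W(p, O) = (O + p) - 10 = -10 + O + p)
H = 5 (H = 0 + 5 = 5)
E(F) = 7 + F
S = 7 (S = 2 + 5 = 7)
E(W(5, -12))*S = (7 + (-10 - 12 + 5))*7 = (7 - 17)*7 = -10*7 = -70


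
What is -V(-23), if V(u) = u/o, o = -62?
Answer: -23/62 ≈ -0.37097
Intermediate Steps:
V(u) = -u/62 (V(u) = u/(-62) = u*(-1/62) = -u/62)
-V(-23) = -(-1)*(-23)/62 = -1*23/62 = -23/62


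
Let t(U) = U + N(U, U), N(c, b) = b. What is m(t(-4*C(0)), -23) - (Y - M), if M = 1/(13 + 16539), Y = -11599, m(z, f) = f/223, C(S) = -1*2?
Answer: 42812642031/3691096 ≈ 11599.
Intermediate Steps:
C(S) = -2
t(U) = 2*U (t(U) = U + U = 2*U)
m(z, f) = f/223 (m(z, f) = f*(1/223) = f/223)
M = 1/16552 ≈ 6.0416e-5
m(t(-4*C(0)), -23) - (Y - M) = (1/223)*(-23) - (-11599 - 1*1/16552) = -23/223 - (-11599 - 1/16552) = -23/223 - 1*(-191986649/16552) = -23/223 + 191986649/16552 = 42812642031/3691096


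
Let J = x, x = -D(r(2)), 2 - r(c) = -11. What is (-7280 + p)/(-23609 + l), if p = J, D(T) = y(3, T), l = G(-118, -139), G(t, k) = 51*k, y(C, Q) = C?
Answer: 7283/30698 ≈ 0.23725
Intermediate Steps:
r(c) = 13 (r(c) = 2 - 1*(-11) = 2 + 11 = 13)
l = -7089 (l = 51*(-139) = -7089)
D(T) = 3
x = -3 (x = -1*3 = -3)
J = -3
p = -3
(-7280 + p)/(-23609 + l) = (-7280 - 3)/(-23609 - 7089) = -7283/(-30698) = -7283*(-1/30698) = 7283/30698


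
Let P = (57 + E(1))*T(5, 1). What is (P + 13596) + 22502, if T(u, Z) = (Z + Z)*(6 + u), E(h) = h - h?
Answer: 37352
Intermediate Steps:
E(h) = 0
T(u, Z) = 2*Z*(6 + u) (T(u, Z) = (2*Z)*(6 + u) = 2*Z*(6 + u))
P = 1254 (P = (57 + 0)*(2*1*(6 + 5)) = 57*(2*1*11) = 57*22 = 1254)
(P + 13596) + 22502 = (1254 + 13596) + 22502 = 14850 + 22502 = 37352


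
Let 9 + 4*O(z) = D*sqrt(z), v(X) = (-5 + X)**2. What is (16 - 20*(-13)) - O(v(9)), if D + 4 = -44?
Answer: 1305/4 ≈ 326.25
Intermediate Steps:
D = -48 (D = -4 - 44 = -48)
O(z) = -9/4 - 12*sqrt(z) (O(z) = -9/4 + (-48*sqrt(z))/4 = -9/4 - 12*sqrt(z))
(16 - 20*(-13)) - O(v(9)) = (16 - 20*(-13)) - (-9/4 - 12*sqrt((-5 + 9)**2)) = (16 + 260) - (-9/4 - 12*sqrt(4**2)) = 276 - (-9/4 - 12*sqrt(16)) = 276 - (-9/4 - 12*4) = 276 - (-9/4 - 48) = 276 - 1*(-201/4) = 276 + 201/4 = 1305/4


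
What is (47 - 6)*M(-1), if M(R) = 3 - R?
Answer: 164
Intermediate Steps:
(47 - 6)*M(-1) = (47 - 6)*(3 - 1*(-1)) = 41*(3 + 1) = 41*4 = 164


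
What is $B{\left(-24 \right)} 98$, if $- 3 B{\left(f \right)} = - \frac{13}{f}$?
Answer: $- \frac{637}{36} \approx -17.694$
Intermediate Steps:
$B{\left(f \right)} = \frac{13}{3 f}$ ($B{\left(f \right)} = - \frac{\left(-13\right) \frac{1}{f}}{3} = \frac{13}{3 f}$)
$B{\left(-24 \right)} 98 = \frac{13}{3 \left(-24\right)} 98 = \frac{13}{3} \left(- \frac{1}{24}\right) 98 = \left(- \frac{13}{72}\right) 98 = - \frac{637}{36}$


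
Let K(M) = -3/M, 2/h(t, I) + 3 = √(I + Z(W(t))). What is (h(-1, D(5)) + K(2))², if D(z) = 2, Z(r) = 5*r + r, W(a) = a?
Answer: 2537/676 + 204*I/169 ≈ 3.753 + 1.2071*I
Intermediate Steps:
Z(r) = 6*r
h(t, I) = 2/(-3 + √(I + 6*t))
(h(-1, D(5)) + K(2))² = (2/(-3 + √(2 + 6*(-1))) - 3/2)² = (2/(-3 + √(2 - 6)) - 3*½)² = (2/(-3 + √(-4)) - 3/2)² = (2/(-3 + 2*I) - 3/2)² = (2*((-3 - 2*I)/13) - 3/2)² = (2*(-3 - 2*I)/13 - 3/2)² = (-3/2 + 2*(-3 - 2*I)/13)²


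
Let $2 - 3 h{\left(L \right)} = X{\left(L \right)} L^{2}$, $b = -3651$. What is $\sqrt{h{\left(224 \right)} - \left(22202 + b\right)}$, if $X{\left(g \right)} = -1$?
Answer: $5 i \sqrt{73} \approx 42.72 i$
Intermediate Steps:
$h{\left(L \right)} = \frac{2}{3} + \frac{L^{2}}{3}$ ($h{\left(L \right)} = \frac{2}{3} - \frac{\left(-1\right) L^{2}}{3} = \frac{2}{3} + \frac{L^{2}}{3}$)
$\sqrt{h{\left(224 \right)} - \left(22202 + b\right)} = \sqrt{\left(\frac{2}{3} + \frac{224^{2}}{3}\right) - 18551} = \sqrt{\left(\frac{2}{3} + \frac{1}{3} \cdot 50176\right) + \left(-22202 + 3651\right)} = \sqrt{\left(\frac{2}{3} + \frac{50176}{3}\right) - 18551} = \sqrt{16726 - 18551} = \sqrt{-1825} = 5 i \sqrt{73}$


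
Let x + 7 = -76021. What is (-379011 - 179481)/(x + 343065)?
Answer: -558492/267037 ≈ -2.0914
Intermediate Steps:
x = -76028 (x = -7 - 76021 = -76028)
(-379011 - 179481)/(x + 343065) = (-379011 - 179481)/(-76028 + 343065) = -558492/267037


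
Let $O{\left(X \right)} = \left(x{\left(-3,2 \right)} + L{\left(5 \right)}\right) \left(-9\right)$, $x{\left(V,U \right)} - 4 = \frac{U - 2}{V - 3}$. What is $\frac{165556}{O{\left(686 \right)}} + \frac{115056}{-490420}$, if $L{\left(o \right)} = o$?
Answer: $- \frac{20300323264}{9931005} \approx -2044.1$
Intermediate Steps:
$x{\left(V,U \right)} = 4 + \frac{-2 + U}{-3 + V}$ ($x{\left(V,U \right)} = 4 + \frac{U - 2}{V - 3} = 4 + \frac{-2 + U}{-3 + V}$)
$O{\left(X \right)} = -81$ ($O{\left(X \right)} = \left(\frac{-14 + 2 + 4 \left(-3\right)}{-3 - 3} + 5\right) \left(-9\right) = \left(\frac{-14 + 2 - 12}{-6} + 5\right) \left(-9\right) = \left(\left(- \frac{1}{6}\right) \left(-24\right) + 5\right) \left(-9\right) = \left(4 + 5\right) \left(-9\right) = 9 \left(-9\right) = -81$)
$\frac{165556}{O{\left(686 \right)}} + \frac{115056}{-490420} = \frac{165556}{-81} + \frac{115056}{-490420} = 165556 \left(- \frac{1}{81}\right) + 115056 \left(- \frac{1}{490420}\right) = - \frac{165556}{81} - \frac{28764}{122605} = - \frac{20300323264}{9931005}$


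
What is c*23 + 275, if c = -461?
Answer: -10328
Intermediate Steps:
c*23 + 275 = -461*23 + 275 = -10603 + 275 = -10328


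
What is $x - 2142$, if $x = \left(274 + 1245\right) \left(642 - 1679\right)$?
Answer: $-1577345$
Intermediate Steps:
$x = -1575203$ ($x = 1519 \left(-1037\right) = -1575203$)
$x - 2142 = -1575203 - 2142 = -1577345$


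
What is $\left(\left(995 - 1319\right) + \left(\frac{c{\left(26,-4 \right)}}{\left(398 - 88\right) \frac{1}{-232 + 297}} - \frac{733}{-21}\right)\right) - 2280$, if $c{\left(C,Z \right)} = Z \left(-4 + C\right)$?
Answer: $- \frac{1684493}{651} \approx -2587.5$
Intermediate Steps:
$\left(\left(995 - 1319\right) + \left(\frac{c{\left(26,-4 \right)}}{\left(398 - 88\right) \frac{1}{-232 + 297}} - \frac{733}{-21}\right)\right) - 2280 = \left(\left(995 - 1319\right) + \left(\frac{\left(-4\right) \left(-4 + 26\right)}{\left(398 - 88\right) \frac{1}{-232 + 297}} - \frac{733}{-21}\right)\right) - 2280 = \left(-324 + \left(\frac{\left(-4\right) 22}{310 \cdot \frac{1}{65}} - - \frac{733}{21}\right)\right) - 2280 = \left(-324 + \left(- \frac{88}{310 \cdot \frac{1}{65}} + \frac{733}{21}\right)\right) - 2280 = \left(-324 + \left(- \frac{88}{\frac{62}{13}} + \frac{733}{21}\right)\right) - 2280 = \left(-324 + \left(\left(-88\right) \frac{13}{62} + \frac{733}{21}\right)\right) - 2280 = \left(-324 + \left(- \frac{572}{31} + \frac{733}{21}\right)\right) - 2280 = \left(-324 + \frac{10711}{651}\right) - 2280 = - \frac{200213}{651} - 2280 = - \frac{1684493}{651}$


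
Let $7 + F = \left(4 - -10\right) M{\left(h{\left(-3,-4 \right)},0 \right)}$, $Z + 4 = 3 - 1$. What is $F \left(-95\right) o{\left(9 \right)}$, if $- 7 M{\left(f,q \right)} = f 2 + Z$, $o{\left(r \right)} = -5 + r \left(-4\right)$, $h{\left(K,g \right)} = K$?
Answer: $35055$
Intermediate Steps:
$Z = -2$ ($Z = -4 + \left(3 - 1\right) = -4 + 2 = -2$)
$o{\left(r \right)} = -5 - 4 r$
$M{\left(f,q \right)} = \frac{2}{7} - \frac{2 f}{7}$ ($M{\left(f,q \right)} = - \frac{f 2 - 2}{7} = - \frac{2 f - 2}{7} = - \frac{-2 + 2 f}{7} = \frac{2}{7} - \frac{2 f}{7}$)
$F = 9$ ($F = -7 + \left(4 - -10\right) \left(\frac{2}{7} - - \frac{6}{7}\right) = -7 + \left(4 + 10\right) \left(\frac{2}{7} + \frac{6}{7}\right) = -7 + 14 \cdot \frac{8}{7} = -7 + 16 = 9$)
$F \left(-95\right) o{\left(9 \right)} = 9 \left(-95\right) \left(-5 - 36\right) = - 855 \left(-5 - 36\right) = \left(-855\right) \left(-41\right) = 35055$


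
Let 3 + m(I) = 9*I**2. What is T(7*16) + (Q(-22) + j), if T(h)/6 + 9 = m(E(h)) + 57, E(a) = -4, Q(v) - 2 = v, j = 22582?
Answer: 23696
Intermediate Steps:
Q(v) = 2 + v
m(I) = -3 + 9*I**2
T(h) = 1134 (T(h) = -54 + 6*((-3 + 9*(-4)**2) + 57) = -54 + 6*((-3 + 9*16) + 57) = -54 + 6*((-3 + 144) + 57) = -54 + 6*(141 + 57) = -54 + 6*198 = -54 + 1188 = 1134)
T(7*16) + (Q(-22) + j) = 1134 + ((2 - 22) + 22582) = 1134 + (-20 + 22582) = 1134 + 22562 = 23696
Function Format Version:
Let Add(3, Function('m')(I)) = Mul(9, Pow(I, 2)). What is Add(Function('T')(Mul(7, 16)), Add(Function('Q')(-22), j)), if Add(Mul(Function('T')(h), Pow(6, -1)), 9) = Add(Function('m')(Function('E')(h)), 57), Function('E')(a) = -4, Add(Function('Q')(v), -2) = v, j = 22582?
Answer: 23696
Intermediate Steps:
Function('Q')(v) = Add(2, v)
Function('m')(I) = Add(-3, Mul(9, Pow(I, 2)))
Function('T')(h) = 1134 (Function('T')(h) = Add(-54, Mul(6, Add(Add(-3, Mul(9, Pow(-4, 2))), 57))) = Add(-54, Mul(6, Add(Add(-3, Mul(9, 16)), 57))) = Add(-54, Mul(6, Add(Add(-3, 144), 57))) = Add(-54, Mul(6, Add(141, 57))) = Add(-54, Mul(6, 198)) = Add(-54, 1188) = 1134)
Add(Function('T')(Mul(7, 16)), Add(Function('Q')(-22), j)) = Add(1134, Add(Add(2, -22), 22582)) = Add(1134, Add(-20, 22582)) = Add(1134, 22562) = 23696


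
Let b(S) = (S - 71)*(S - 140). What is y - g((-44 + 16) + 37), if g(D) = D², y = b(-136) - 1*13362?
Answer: 43689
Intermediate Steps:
b(S) = (-140 + S)*(-71 + S) (b(S) = (-71 + S)*(-140 + S) = (-140 + S)*(-71 + S))
y = 43770 (y = (9940 + (-136)² - 211*(-136)) - 1*13362 = (9940 + 18496 + 28696) - 13362 = 57132 - 13362 = 43770)
y - g((-44 + 16) + 37) = 43770 - ((-44 + 16) + 37)² = 43770 - (-28 + 37)² = 43770 - 1*9² = 43770 - 1*81 = 43770 - 81 = 43689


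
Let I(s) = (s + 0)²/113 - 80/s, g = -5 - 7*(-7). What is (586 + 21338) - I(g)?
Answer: 27232496/1243 ≈ 21909.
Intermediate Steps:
g = 44 (g = -5 + 49 = 44)
I(s) = -80/s + s²/113 (I(s) = s²*(1/113) - 80/s = s²/113 - 80/s = -80/s + s²/113)
(586 + 21338) - I(g) = (586 + 21338) - (-9040 + 44³)/(113*44) = 21924 - (-9040 + 85184)/(113*44) = 21924 - 76144/(113*44) = 21924 - 1*19036/1243 = 21924 - 19036/1243 = 27232496/1243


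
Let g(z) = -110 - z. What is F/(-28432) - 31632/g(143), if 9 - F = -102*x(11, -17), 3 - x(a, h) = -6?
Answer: 899126493/7193296 ≈ 125.00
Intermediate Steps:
x(a, h) = 9 (x(a, h) = 3 - 1*(-6) = 3 + 6 = 9)
F = 927 (F = 9 - (-102)*9 = 9 - 1*(-918) = 9 + 918 = 927)
F/(-28432) - 31632/g(143) = 927/(-28432) - 31632/(-110 - 1*143) = 927*(-1/28432) - 31632/(-110 - 143) = -927/28432 - 31632/(-253) = -927/28432 - 31632*(-1/253) = -927/28432 + 31632/253 = 899126493/7193296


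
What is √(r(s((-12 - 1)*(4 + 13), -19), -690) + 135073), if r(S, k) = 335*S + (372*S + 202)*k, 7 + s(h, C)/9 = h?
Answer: √526015633 ≈ 22935.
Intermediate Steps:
s(h, C) = -63 + 9*h
r(S, k) = 335*S + k*(202 + 372*S) (r(S, k) = 335*S + (202 + 372*S)*k = 335*S + k*(202 + 372*S))
√(r(s((-12 - 1)*(4 + 13), -19), -690) + 135073) = √((202*(-690) + 335*(-63 + 9*((-12 - 1)*(4 + 13))) + 372*(-63 + 9*((-12 - 1)*(4 + 13)))*(-690)) + 135073) = √((-139380 + 335*(-63 + 9*(-13*17)) + 372*(-63 + 9*(-13*17))*(-690)) + 135073) = √((-139380 + 335*(-63 + 9*(-221)) + 372*(-63 + 9*(-221))*(-690)) + 135073) = √((-139380 + 335*(-63 - 1989) + 372*(-63 - 1989)*(-690)) + 135073) = √((-139380 + 335*(-2052) + 372*(-2052)*(-690)) + 135073) = √((-139380 - 687420 + 526707360) + 135073) = √(525880560 + 135073) = √526015633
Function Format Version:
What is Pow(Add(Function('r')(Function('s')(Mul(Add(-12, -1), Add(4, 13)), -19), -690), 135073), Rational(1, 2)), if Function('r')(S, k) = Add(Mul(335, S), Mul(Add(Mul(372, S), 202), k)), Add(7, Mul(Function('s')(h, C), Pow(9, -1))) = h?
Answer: Pow(526015633, Rational(1, 2)) ≈ 22935.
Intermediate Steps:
Function('s')(h, C) = Add(-63, Mul(9, h))
Function('r')(S, k) = Add(Mul(335, S), Mul(k, Add(202, Mul(372, S)))) (Function('r')(S, k) = Add(Mul(335, S), Mul(Add(202, Mul(372, S)), k)) = Add(Mul(335, S), Mul(k, Add(202, Mul(372, S)))))
Pow(Add(Function('r')(Function('s')(Mul(Add(-12, -1), Add(4, 13)), -19), -690), 135073), Rational(1, 2)) = Pow(Add(Add(Mul(202, -690), Mul(335, Add(-63, Mul(9, Mul(Add(-12, -1), Add(4, 13))))), Mul(372, Add(-63, Mul(9, Mul(Add(-12, -1), Add(4, 13)))), -690)), 135073), Rational(1, 2)) = Pow(Add(Add(-139380, Mul(335, Add(-63, Mul(9, Mul(-13, 17)))), Mul(372, Add(-63, Mul(9, Mul(-13, 17))), -690)), 135073), Rational(1, 2)) = Pow(Add(Add(-139380, Mul(335, Add(-63, Mul(9, -221))), Mul(372, Add(-63, Mul(9, -221)), -690)), 135073), Rational(1, 2)) = Pow(Add(Add(-139380, Mul(335, Add(-63, -1989)), Mul(372, Add(-63, -1989), -690)), 135073), Rational(1, 2)) = Pow(Add(Add(-139380, Mul(335, -2052), Mul(372, -2052, -690)), 135073), Rational(1, 2)) = Pow(Add(Add(-139380, -687420, 526707360), 135073), Rational(1, 2)) = Pow(Add(525880560, 135073), Rational(1, 2)) = Pow(526015633, Rational(1, 2))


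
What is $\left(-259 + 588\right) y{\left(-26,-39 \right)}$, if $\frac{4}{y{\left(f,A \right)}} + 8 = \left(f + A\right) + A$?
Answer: $- \frac{47}{4} \approx -11.75$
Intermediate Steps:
$y{\left(f,A \right)} = \frac{4}{-8 + f + 2 A}$ ($y{\left(f,A \right)} = \frac{4}{-8 + \left(\left(f + A\right) + A\right)} = \frac{4}{-8 + \left(\left(A + f\right) + A\right)} = \frac{4}{-8 + \left(f + 2 A\right)} = \frac{4}{-8 + f + 2 A}$)
$\left(-259 + 588\right) y{\left(-26,-39 \right)} = \left(-259 + 588\right) \frac{4}{-8 - 26 + 2 \left(-39\right)} = 329 \frac{4}{-8 - 26 - 78} = 329 \frac{4}{-112} = 329 \cdot 4 \left(- \frac{1}{112}\right) = 329 \left(- \frac{1}{28}\right) = - \frac{47}{4}$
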